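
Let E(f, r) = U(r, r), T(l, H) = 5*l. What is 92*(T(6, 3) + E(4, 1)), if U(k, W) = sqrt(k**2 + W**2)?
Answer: 2760 + 92*sqrt(2) ≈ 2890.1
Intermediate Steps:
U(k, W) = sqrt(W**2 + k**2)
E(f, r) = sqrt(2)*sqrt(r**2) (E(f, r) = sqrt(r**2 + r**2) = sqrt(2*r**2) = sqrt(2)*sqrt(r**2))
92*(T(6, 3) + E(4, 1)) = 92*(5*6 + sqrt(2)*sqrt(1**2)) = 92*(30 + sqrt(2)*sqrt(1)) = 92*(30 + sqrt(2)*1) = 92*(30 + sqrt(2)) = 2760 + 92*sqrt(2)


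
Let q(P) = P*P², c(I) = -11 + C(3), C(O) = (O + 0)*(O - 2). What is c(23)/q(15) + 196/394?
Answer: 329174/664875 ≈ 0.49509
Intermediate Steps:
C(O) = O*(-2 + O)
c(I) = -8 (c(I) = -11 + 3*(-2 + 3) = -11 + 3*1 = -11 + 3 = -8)
q(P) = P³
c(23)/q(15) + 196/394 = -8/(15³) + 196/394 = -8/3375 + 196*(1/394) = -8*1/3375 + 98/197 = -8/3375 + 98/197 = 329174/664875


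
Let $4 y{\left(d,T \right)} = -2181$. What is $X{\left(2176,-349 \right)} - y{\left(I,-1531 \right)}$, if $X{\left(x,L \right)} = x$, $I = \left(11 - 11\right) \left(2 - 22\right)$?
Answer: $\frac{10885}{4} \approx 2721.3$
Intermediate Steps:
$I = 0$ ($I = \left(11 - 11\right) \left(-20\right) = 0 \left(-20\right) = 0$)
$y{\left(d,T \right)} = - \frac{2181}{4}$ ($y{\left(d,T \right)} = \frac{1}{4} \left(-2181\right) = - \frac{2181}{4}$)
$X{\left(2176,-349 \right)} - y{\left(I,-1531 \right)} = 2176 - - \frac{2181}{4} = 2176 + \frac{2181}{4} = \frac{10885}{4}$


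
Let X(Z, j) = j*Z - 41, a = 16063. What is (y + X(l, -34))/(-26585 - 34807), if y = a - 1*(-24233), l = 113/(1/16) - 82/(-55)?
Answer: 1169723/3376560 ≈ 0.34642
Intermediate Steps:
l = 99522/55 (l = 113/(1/16) - 82*(-1/55) = 113*16 + 82/55 = 1808 + 82/55 = 99522/55 ≈ 1809.5)
X(Z, j) = -41 + Z*j (X(Z, j) = Z*j - 41 = -41 + Z*j)
y = 40296 (y = 16063 - 1*(-24233) = 16063 + 24233 = 40296)
(y + X(l, -34))/(-26585 - 34807) = (40296 + (-41 + (99522/55)*(-34)))/(-26585 - 34807) = (40296 + (-41 - 3383748/55))/(-61392) = (40296 - 3386003/55)*(-1/61392) = -1169723/55*(-1/61392) = 1169723/3376560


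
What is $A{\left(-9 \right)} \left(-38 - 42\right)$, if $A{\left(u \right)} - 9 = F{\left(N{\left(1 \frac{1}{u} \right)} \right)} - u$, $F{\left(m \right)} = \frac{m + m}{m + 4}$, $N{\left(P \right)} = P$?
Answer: $- \frac{10048}{7} \approx -1435.4$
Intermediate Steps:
$F{\left(m \right)} = \frac{2 m}{4 + m}$
$A{\left(u \right)} = 9 - u + \frac{2}{u \left(4 + \frac{1}{u}\right)}$ ($A{\left(u \right)} = 9 + \left(\frac{2 \cdot 1 \frac{1}{u}}{4 + 1 \frac{1}{u}} - u\right) = 9 - \left(u - \frac{2}{u \left(4 + \frac{1}{u}\right)}\right) = 9 - u + \frac{2}{u \left(4 + \frac{1}{u}\right)}$)
$A{\left(-9 \right)} \left(-38 - 42\right) = \frac{2 + \left(1 + 4 \left(-9\right)\right) \left(9 - -9\right)}{1 + 4 \left(-9\right)} \left(-38 - 42\right) = \frac{2 + \left(1 - 36\right) \left(9 + 9\right)}{1 - 36} \left(-38 - 42\right) = \frac{2 - 630}{-35} \left(-80\right) = - \frac{2 - 630}{35} \left(-80\right) = \left(- \frac{1}{35}\right) \left(-628\right) \left(-80\right) = \frac{628}{35} \left(-80\right) = - \frac{10048}{7}$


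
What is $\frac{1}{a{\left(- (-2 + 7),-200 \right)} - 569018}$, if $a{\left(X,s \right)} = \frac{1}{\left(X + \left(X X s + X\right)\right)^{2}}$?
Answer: $- \frac{25100100}{14282408701799} \approx -1.7574 \cdot 10^{-6}$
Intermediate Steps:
$a{\left(X,s \right)} = \frac{1}{\left(2 X + s X^{2}\right)^{2}}$ ($a{\left(X,s \right)} = \frac{1}{\left(X + \left(X^{2} s + X\right)\right)^{2}} = \frac{1}{\left(X + \left(s X^{2} + X\right)\right)^{2}} = \frac{1}{\left(X + \left(X + s X^{2}\right)\right)^{2}} = \frac{1}{\left(2 X + s X^{2}\right)^{2}}$)
$\frac{1}{a{\left(- (-2 + 7),-200 \right)} - 569018} = \frac{1}{\frac{1}{\left(-2 + 7\right)^{2} \left(2 + - (-2 + 7) \left(-200\right)\right)^{2}} - 569018} = \frac{1}{\frac{1}{25 \left(2 + \left(-1\right) 5 \left(-200\right)\right)^{2}} - 569018} = \frac{1}{\frac{1}{25 \left(2 - -1000\right)^{2}} - 569018} = \frac{1}{\frac{1}{25 \left(2 + 1000\right)^{2}} - 569018} = \frac{1}{\frac{1}{25 \cdot 1004004} - 569018} = \frac{1}{\frac{1}{25} \cdot \frac{1}{1004004} - 569018} = \frac{1}{\frac{1}{25100100} - 569018} = \frac{1}{- \frac{14282408701799}{25100100}} = - \frac{25100100}{14282408701799}$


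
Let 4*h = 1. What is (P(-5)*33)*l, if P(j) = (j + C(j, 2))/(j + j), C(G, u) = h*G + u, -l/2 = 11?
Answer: -6171/20 ≈ -308.55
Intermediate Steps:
l = -22 (l = -2*11 = -22)
h = ¼ (h = (¼)*1 = ¼ ≈ 0.25000)
C(G, u) = u + G/4 (C(G, u) = G/4 + u = u + G/4)
P(j) = (2 + 5*j/4)/(2*j) (P(j) = (j + (2 + j/4))/(j + j) = (2 + 5*j/4)/((2*j)) = (2 + 5*j/4)*(1/(2*j)) = (2 + 5*j/4)/(2*j))
(P(-5)*33)*l = ((5/8 + 1/(-5))*33)*(-22) = ((5/8 - ⅕)*33)*(-22) = ((17/40)*33)*(-22) = (561/40)*(-22) = -6171/20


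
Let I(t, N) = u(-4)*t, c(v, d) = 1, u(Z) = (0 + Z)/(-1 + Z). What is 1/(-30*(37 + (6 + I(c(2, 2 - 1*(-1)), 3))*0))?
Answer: -1/1110 ≈ -0.00090090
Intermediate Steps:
u(Z) = Z/(-1 + Z)
I(t, N) = 4*t/5 (I(t, N) = (-4/(-1 - 4))*t = (-4/(-5))*t = (-4*(-⅕))*t = 4*t/5)
1/(-30*(37 + (6 + I(c(2, 2 - 1*(-1)), 3))*0)) = 1/(-30*(37 + (6 + (⅘)*1)*0)) = 1/(-30*(37 + (6 + ⅘)*0)) = 1/(-30*(37 + (34/5)*0)) = 1/(-30*(37 + 0)) = 1/(-30*37) = 1/(-1110) = -1/1110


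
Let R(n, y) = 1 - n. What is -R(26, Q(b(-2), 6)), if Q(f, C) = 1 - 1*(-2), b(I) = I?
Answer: 25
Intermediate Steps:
Q(f, C) = 3 (Q(f, C) = 1 + 2 = 3)
-R(26, Q(b(-2), 6)) = -(1 - 1*26) = -(1 - 26) = -1*(-25) = 25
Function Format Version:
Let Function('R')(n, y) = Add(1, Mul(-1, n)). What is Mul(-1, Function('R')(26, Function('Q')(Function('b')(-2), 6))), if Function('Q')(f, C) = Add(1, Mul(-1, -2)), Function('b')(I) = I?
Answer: 25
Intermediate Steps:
Function('Q')(f, C) = 3 (Function('Q')(f, C) = Add(1, 2) = 3)
Mul(-1, Function('R')(26, Function('Q')(Function('b')(-2), 6))) = Mul(-1, Add(1, Mul(-1, 26))) = Mul(-1, Add(1, -26)) = Mul(-1, -25) = 25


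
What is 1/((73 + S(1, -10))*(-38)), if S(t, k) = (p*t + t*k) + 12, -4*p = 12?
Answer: -1/2736 ≈ -0.00036550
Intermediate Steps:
p = -3 (p = -¼*12 = -3)
S(t, k) = 12 - 3*t + k*t (S(t, k) = (-3*t + t*k) + 12 = (-3*t + k*t) + 12 = 12 - 3*t + k*t)
1/((73 + S(1, -10))*(-38)) = 1/((73 + (12 - 3*1 - 10*1))*(-38)) = 1/((73 + (12 - 3 - 10))*(-38)) = 1/((73 - 1)*(-38)) = 1/(72*(-38)) = 1/(-2736) = -1/2736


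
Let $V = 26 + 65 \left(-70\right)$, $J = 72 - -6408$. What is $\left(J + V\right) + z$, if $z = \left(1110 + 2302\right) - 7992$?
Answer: $-2624$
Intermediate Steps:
$J = 6480$ ($J = 72 + 6408 = 6480$)
$z = -4580$ ($z = 3412 - 7992 = -4580$)
$V = -4524$ ($V = 26 - 4550 = -4524$)
$\left(J + V\right) + z = \left(6480 - 4524\right) - 4580 = 1956 - 4580 = -2624$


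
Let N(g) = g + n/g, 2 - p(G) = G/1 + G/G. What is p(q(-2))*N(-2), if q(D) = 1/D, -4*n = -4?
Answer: -15/4 ≈ -3.7500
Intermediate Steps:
n = 1 (n = -¼*(-4) = 1)
p(G) = 1 - G (p(G) = 2 - (G/1 + G/G) = 2 - (G*1 + 1) = 2 - (G + 1) = 2 - (1 + G) = 2 + (-1 - G) = 1 - G)
N(g) = g + 1/g
p(q(-2))*N(-2) = (1 - 1/(-2))*(-2 + 1/(-2)) = (1 - 1*(-½))*(-2 - ½) = (1 + ½)*(-5/2) = (3/2)*(-5/2) = -15/4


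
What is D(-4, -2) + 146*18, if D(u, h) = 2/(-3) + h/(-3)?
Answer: 2628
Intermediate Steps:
D(u, h) = -⅔ - h/3 (D(u, h) = 2*(-⅓) + h*(-⅓) = -⅔ - h/3)
D(-4, -2) + 146*18 = (-⅔ - ⅓*(-2)) + 146*18 = (-⅔ + ⅔) + 2628 = 0 + 2628 = 2628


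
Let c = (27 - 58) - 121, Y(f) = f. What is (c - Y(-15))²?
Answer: 18769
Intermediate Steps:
c = -152 (c = -31 - 121 = -152)
(c - Y(-15))² = (-152 - 1*(-15))² = (-152 + 15)² = (-137)² = 18769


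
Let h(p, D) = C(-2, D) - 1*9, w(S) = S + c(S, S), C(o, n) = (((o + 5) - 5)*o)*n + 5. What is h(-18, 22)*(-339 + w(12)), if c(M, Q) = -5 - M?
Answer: -28896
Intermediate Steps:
C(o, n) = 5 + n*o² (C(o, n) = (((5 + o) - 5)*o)*n + 5 = (o*o)*n + 5 = o²*n + 5 = n*o² + 5 = 5 + n*o²)
w(S) = -5 (w(S) = S + (-5 - S) = -5)
h(p, D) = -4 + 4*D (h(p, D) = (5 + D*(-2)²) - 1*9 = (5 + D*4) - 9 = (5 + 4*D) - 9 = -4 + 4*D)
h(-18, 22)*(-339 + w(12)) = (-4 + 4*22)*(-339 - 5) = (-4 + 88)*(-344) = 84*(-344) = -28896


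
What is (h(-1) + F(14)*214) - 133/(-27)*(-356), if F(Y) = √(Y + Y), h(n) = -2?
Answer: -47402/27 + 428*√7 ≈ -623.25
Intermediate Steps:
F(Y) = √2*√Y (F(Y) = √(2*Y) = √2*√Y)
(h(-1) + F(14)*214) - 133/(-27)*(-356) = (-2 + (√2*√14)*214) - 133/(-27)*(-356) = (-2 + (2*√7)*214) - 133*(-1/27)*(-356) = (-2 + 428*√7) - (-133)*(-356)/27 = (-2 + 428*√7) - 1*47348/27 = (-2 + 428*√7) - 47348/27 = -47402/27 + 428*√7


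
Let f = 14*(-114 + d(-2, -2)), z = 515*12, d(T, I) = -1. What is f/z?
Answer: -161/618 ≈ -0.26052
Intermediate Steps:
z = 6180
f = -1610 (f = 14*(-114 - 1) = 14*(-115) = -1610)
f/z = -1610/6180 = -1610*1/6180 = -161/618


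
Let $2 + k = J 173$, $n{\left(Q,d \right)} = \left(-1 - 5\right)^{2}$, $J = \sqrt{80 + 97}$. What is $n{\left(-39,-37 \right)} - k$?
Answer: $38 - 173 \sqrt{177} \approx -2263.6$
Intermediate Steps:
$J = \sqrt{177} \approx 13.304$
$n{\left(Q,d \right)} = 36$ ($n{\left(Q,d \right)} = \left(-6\right)^{2} = 36$)
$k = -2 + 173 \sqrt{177}$ ($k = -2 + \sqrt{177} \cdot 173 = -2 + 173 \sqrt{177} \approx 2299.6$)
$n{\left(-39,-37 \right)} - k = 36 - \left(-2 + 173 \sqrt{177}\right) = 36 + \left(2 - 173 \sqrt{177}\right) = 38 - 173 \sqrt{177}$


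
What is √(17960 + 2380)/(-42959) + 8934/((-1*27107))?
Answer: -8934/27107 - 6*√565/42959 ≈ -0.33290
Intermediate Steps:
√(17960 + 2380)/(-42959) + 8934/((-1*27107)) = √20340*(-1/42959) + 8934/(-27107) = (6*√565)*(-1/42959) + 8934*(-1/27107) = -6*√565/42959 - 8934/27107 = -8934/27107 - 6*√565/42959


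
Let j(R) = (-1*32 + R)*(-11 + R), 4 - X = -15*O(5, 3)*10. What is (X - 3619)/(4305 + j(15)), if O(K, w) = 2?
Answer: -3315/4237 ≈ -0.78239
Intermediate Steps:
X = 304 (X = 4 - (-15*2)*10 = 4 - (-30)*10 = 4 - 1*(-300) = 4 + 300 = 304)
j(R) = (-32 + R)*(-11 + R)
(X - 3619)/(4305 + j(15)) = (304 - 3619)/(4305 + (352 + 15**2 - 43*15)) = -3315/(4305 + (352 + 225 - 645)) = -3315/(4305 - 68) = -3315/4237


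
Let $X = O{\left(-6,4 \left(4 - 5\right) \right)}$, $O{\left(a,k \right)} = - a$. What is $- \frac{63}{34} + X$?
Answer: $\frac{141}{34} \approx 4.1471$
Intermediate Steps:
$X = 6$ ($X = \left(-1\right) \left(-6\right) = 6$)
$- \frac{63}{34} + X = - \frac{63}{34} + 6 = \frac{141}{34}$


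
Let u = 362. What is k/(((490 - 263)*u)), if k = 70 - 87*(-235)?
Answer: 20515/82174 ≈ 0.24965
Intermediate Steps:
k = 20515 (k = 70 + 20445 = 20515)
k/(((490 - 263)*u)) = 20515/(((490 - 263)*362)) = 20515/((227*362)) = 20515/82174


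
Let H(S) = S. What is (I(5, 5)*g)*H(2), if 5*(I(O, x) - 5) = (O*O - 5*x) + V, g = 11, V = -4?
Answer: 462/5 ≈ 92.400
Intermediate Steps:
I(O, x) = 21/5 - x + O²/5 (I(O, x) = 5 + ((O*O - 5*x) - 4)/5 = 5 + ((O² - 5*x) - 4)/5 = 5 + (-4 + O² - 5*x)/5 = 5 + (-⅘ - x + O²/5) = 21/5 - x + O²/5)
(I(5, 5)*g)*H(2) = ((21/5 - 1*5 + (⅕)*5²)*11)*2 = ((21/5 - 5 + (⅕)*25)*11)*2 = ((21/5 - 5 + 5)*11)*2 = ((21/5)*11)*2 = (231/5)*2 = 462/5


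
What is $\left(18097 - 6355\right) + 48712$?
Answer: $60454$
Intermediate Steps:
$\left(18097 - 6355\right) + 48712 = 11742 + 48712 = 60454$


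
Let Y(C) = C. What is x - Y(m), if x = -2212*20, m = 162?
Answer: -44402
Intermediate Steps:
x = -44240
x - Y(m) = -44240 - 1*162 = -44240 - 162 = -44402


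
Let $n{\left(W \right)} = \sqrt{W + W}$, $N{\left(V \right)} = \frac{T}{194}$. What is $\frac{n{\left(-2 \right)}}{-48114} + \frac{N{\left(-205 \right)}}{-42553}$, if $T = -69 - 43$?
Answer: $\frac{8}{589663} - \frac{i}{24057} \approx 1.3567 \cdot 10^{-5} - 4.1568 \cdot 10^{-5} i$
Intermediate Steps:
$T = -112$
$N{\left(V \right)} = - \frac{56}{97}$ ($N{\left(V \right)} = - \frac{112}{194} = \left(-112\right) \frac{1}{194} = - \frac{56}{97}$)
$n{\left(W \right)} = \sqrt{2} \sqrt{W}$ ($n{\left(W \right)} = \sqrt{2 W} = \sqrt{2} \sqrt{W}$)
$\frac{n{\left(-2 \right)}}{-48114} + \frac{N{\left(-205 \right)}}{-42553} = \frac{\sqrt{2} \sqrt{-2}}{-48114} - \frac{56}{97 \left(-42553\right)} = \sqrt{2} i \sqrt{2} \left(- \frac{1}{48114}\right) - - \frac{8}{589663} = 2 i \left(- \frac{1}{48114}\right) + \frac{8}{589663} = - \frac{i}{24057} + \frac{8}{589663} = \frac{8}{589663} - \frac{i}{24057}$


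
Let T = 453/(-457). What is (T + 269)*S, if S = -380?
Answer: -46542400/457 ≈ -1.0184e+5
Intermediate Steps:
T = -453/457 (T = 453*(-1/457) = -453/457 ≈ -0.99125)
(T + 269)*S = (-453/457 + 269)*(-380) = (122480/457)*(-380) = -46542400/457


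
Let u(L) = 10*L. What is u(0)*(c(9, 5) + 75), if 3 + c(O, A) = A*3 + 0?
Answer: 0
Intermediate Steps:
c(O, A) = -3 + 3*A (c(O, A) = -3 + (A*3 + 0) = -3 + (3*A + 0) = -3 + 3*A)
u(0)*(c(9, 5) + 75) = (10*0)*((-3 + 3*5) + 75) = 0*((-3 + 15) + 75) = 0*(12 + 75) = 0*87 = 0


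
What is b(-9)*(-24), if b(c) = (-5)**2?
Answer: -600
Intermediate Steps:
b(c) = 25
b(-9)*(-24) = 25*(-24) = -600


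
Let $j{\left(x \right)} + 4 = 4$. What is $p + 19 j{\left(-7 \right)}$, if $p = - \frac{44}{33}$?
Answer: $- \frac{4}{3} \approx -1.3333$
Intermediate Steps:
$p = - \frac{4}{3}$ ($p = \left(-44\right) \frac{1}{33} = - \frac{4}{3} \approx -1.3333$)
$j{\left(x \right)} = 0$ ($j{\left(x \right)} = -4 + 4 = 0$)
$p + 19 j{\left(-7 \right)} = - \frac{4}{3} + 19 \cdot 0 = - \frac{4}{3} + 0 = - \frac{4}{3}$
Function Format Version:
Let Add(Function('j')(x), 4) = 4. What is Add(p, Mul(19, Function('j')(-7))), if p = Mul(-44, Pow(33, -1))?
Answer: Rational(-4, 3) ≈ -1.3333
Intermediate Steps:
p = Rational(-4, 3) (p = Mul(-44, Rational(1, 33)) = Rational(-4, 3) ≈ -1.3333)
Function('j')(x) = 0 (Function('j')(x) = Add(-4, 4) = 0)
Add(p, Mul(19, Function('j')(-7))) = Add(Rational(-4, 3), Mul(19, 0)) = Add(Rational(-4, 3), 0) = Rational(-4, 3)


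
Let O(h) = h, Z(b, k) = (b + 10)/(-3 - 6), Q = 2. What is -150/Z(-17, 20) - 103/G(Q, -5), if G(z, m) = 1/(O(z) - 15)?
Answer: 8023/7 ≈ 1146.1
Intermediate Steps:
Z(b, k) = -10/9 - b/9 (Z(b, k) = (10 + b)/(-9) = (10 + b)*(-⅑) = -10/9 - b/9)
G(z, m) = 1/(-15 + z) (G(z, m) = 1/(z - 15) = 1/(-15 + z))
-150/Z(-17, 20) - 103/G(Q, -5) = -150/(-10/9 - ⅑*(-17)) - 103/(1/(-15 + 2)) = -150/(-10/9 + 17/9) - 103/(1/(-13)) = -150/7/9 - 103/(-1/13) = -150*9/7 - 103*(-13) = -1350/7 + 1339 = 8023/7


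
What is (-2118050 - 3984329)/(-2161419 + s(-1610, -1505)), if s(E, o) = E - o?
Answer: 85949/30444 ≈ 2.8232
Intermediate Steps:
(-2118050 - 3984329)/(-2161419 + s(-1610, -1505)) = (-2118050 - 3984329)/(-2161419 + (-1610 - 1*(-1505))) = -6102379/(-2161419 + (-1610 + 1505)) = -6102379/(-2161419 - 105) = -6102379/(-2161524) = -6102379*(-1/2161524) = 85949/30444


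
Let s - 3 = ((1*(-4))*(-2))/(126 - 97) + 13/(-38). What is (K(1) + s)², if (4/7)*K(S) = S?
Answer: 106564329/4857616 ≈ 21.938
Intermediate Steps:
K(S) = 7*S/4
s = 3233/1102 (s = 3 + (((1*(-4))*(-2))/(126 - 97) + 13/(-38)) = 3 + (-4*(-2)/29 + 13*(-1/38)) = 3 + (8*(1/29) - 13/38) = 3 + (8/29 - 13/38) = 3 - 73/1102 = 3233/1102 ≈ 2.9338)
(K(1) + s)² = ((7/4)*1 + 3233/1102)² = (7/4 + 3233/1102)² = (10323/2204)² = 106564329/4857616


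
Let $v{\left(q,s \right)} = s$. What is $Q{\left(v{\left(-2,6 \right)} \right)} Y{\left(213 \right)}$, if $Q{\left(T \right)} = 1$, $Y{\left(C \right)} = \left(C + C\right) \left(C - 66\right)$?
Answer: $62622$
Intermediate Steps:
$Y{\left(C \right)} = 2 C \left(-66 + C\right)$
$Q{\left(v{\left(-2,6 \right)} \right)} Y{\left(213 \right)} = 1 \cdot 2 \cdot 213 \left(-66 + 213\right) = 1 \cdot 2 \cdot 213 \cdot 147 = 1 \cdot 62622 = 62622$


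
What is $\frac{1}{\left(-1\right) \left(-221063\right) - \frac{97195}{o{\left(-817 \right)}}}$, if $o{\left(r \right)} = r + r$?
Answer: $\frac{1634}{361314137} \approx 4.5224 \cdot 10^{-6}$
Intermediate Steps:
$o{\left(r \right)} = 2 r$
$\frac{1}{\left(-1\right) \left(-221063\right) - \frac{97195}{o{\left(-817 \right)}}} = \frac{1}{\left(-1\right) \left(-221063\right) - \frac{97195}{2 \left(-817\right)}} = \frac{1}{221063 - \frac{97195}{-1634}} = \frac{1}{221063 - - \frac{97195}{1634}} = \frac{1}{221063 + \frac{97195}{1634}} = \frac{1}{\frac{361314137}{1634}} = \frac{1634}{361314137}$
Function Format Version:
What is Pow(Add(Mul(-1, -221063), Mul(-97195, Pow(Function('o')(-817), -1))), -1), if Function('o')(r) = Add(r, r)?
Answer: Rational(1634, 361314137) ≈ 4.5224e-6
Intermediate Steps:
Function('o')(r) = Mul(2, r)
Pow(Add(Mul(-1, -221063), Mul(-97195, Pow(Function('o')(-817), -1))), -1) = Pow(Add(Mul(-1, -221063), Mul(-97195, Pow(Mul(2, -817), -1))), -1) = Pow(Add(221063, Mul(-97195, Pow(-1634, -1))), -1) = Pow(Add(221063, Mul(-97195, Rational(-1, 1634))), -1) = Pow(Add(221063, Rational(97195, 1634)), -1) = Pow(Rational(361314137, 1634), -1) = Rational(1634, 361314137)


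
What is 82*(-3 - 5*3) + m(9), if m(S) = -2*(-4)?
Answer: -1468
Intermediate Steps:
m(S) = 8
82*(-3 - 5*3) + m(9) = 82*(-3 - 5*3) + 8 = 82*(-3 - 15) + 8 = 82*(-18) + 8 = -1476 + 8 = -1468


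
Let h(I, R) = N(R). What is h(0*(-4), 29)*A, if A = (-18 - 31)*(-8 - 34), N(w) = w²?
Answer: 1730778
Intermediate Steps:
A = 2058 (A = -49*(-42) = 2058)
h(I, R) = R²
h(0*(-4), 29)*A = 29²*2058 = 841*2058 = 1730778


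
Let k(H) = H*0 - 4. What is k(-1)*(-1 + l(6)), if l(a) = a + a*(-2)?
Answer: 28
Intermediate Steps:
l(a) = -a (l(a) = a - 2*a = -a)
k(H) = -4 (k(H) = 0 - 4 = -4)
k(-1)*(-1 + l(6)) = -4*(-1 - 1*6) = -4*(-1 - 6) = -4*(-7) = 28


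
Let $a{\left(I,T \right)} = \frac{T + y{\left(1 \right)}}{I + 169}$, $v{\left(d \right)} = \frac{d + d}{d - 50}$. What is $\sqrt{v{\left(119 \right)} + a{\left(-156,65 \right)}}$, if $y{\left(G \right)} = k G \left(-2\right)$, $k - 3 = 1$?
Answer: $\frac{\sqrt{6303219}}{897} \approx 2.7989$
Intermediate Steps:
$k = 4$ ($k = 3 + 1 = 4$)
$y{\left(G \right)} = - 8 G$ ($y{\left(G \right)} = 4 G \left(-2\right) = - 8 G$)
$v{\left(d \right)} = \frac{2 d}{-50 + d}$
$a{\left(I,T \right)} = \frac{-8 + T}{169 + I}$ ($a{\left(I,T \right)} = \frac{T - 8}{I + 169} = \frac{T - 8}{169 + I} = \frac{-8 + T}{169 + I}$)
$\sqrt{v{\left(119 \right)} + a{\left(-156,65 \right)}} = \sqrt{2 \cdot 119 \frac{1}{-50 + 119} + \frac{-8 + 65}{169 - 156}} = \sqrt{2 \cdot 119 \cdot \frac{1}{69} + \frac{1}{13} \cdot 57} = \sqrt{\frac{238}{69} + \frac{57}{13}} = \sqrt{\frac{7027}{897}} = \frac{\sqrt{6303219}}{897}$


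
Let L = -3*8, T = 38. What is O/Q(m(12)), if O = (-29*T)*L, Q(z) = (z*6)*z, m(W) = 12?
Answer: 551/18 ≈ 30.611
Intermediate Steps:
L = -24
Q(z) = 6*z**2 (Q(z) = (6*z)*z = 6*z**2)
O = 26448 (O = -29*38*(-24) = -1102*(-24) = 26448)
O/Q(m(12)) = 26448/((6*12**2)) = 26448/((6*144)) = 26448/864 = 26448*(1/864) = 551/18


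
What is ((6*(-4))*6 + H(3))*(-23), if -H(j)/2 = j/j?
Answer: 3358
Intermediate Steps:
H(j) = -2 (H(j) = -2*j/j = -2*1 = -2)
((6*(-4))*6 + H(3))*(-23) = ((6*(-4))*6 - 2)*(-23) = (-24*6 - 2)*(-23) = (-144 - 2)*(-23) = -146*(-23) = 3358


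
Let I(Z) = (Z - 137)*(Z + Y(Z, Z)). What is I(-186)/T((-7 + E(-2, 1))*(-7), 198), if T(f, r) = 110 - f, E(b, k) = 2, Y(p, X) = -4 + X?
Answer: 121448/75 ≈ 1619.3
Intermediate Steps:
I(Z) = (-137 + Z)*(-4 + 2*Z) (I(Z) = (Z - 137)*(Z + (-4 + Z)) = (-137 + Z)*(-4 + 2*Z))
I(-186)/T((-7 + E(-2, 1))*(-7), 198) = (548 - 278*(-186) + 2*(-186)²)/(110 - (-7 + 2)*(-7)) = (548 + 51708 + 2*34596)/(110 - (-5)*(-7)) = (548 + 51708 + 69192)/(110 - 1*35) = 121448/(110 - 35) = 121448/75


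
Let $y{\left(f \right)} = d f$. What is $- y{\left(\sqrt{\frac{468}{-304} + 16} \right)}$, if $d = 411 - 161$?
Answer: $- \frac{125 \sqrt{20881}}{19} \approx -950.67$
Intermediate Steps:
$d = 250$ ($d = 411 - 161 = 250$)
$y{\left(f \right)} = 250 f$
$- y{\left(\sqrt{\frac{468}{-304} + 16} \right)} = - 250 \sqrt{\frac{468}{-304} + 16} = - 250 \sqrt{468 \left(- \frac{1}{304}\right) + 16} = - 250 \sqrt{- \frac{117}{76} + 16} = - 250 \sqrt{\frac{1099}{76}} = - 250 \frac{\sqrt{20881}}{38} = - \frac{125 \sqrt{20881}}{19}$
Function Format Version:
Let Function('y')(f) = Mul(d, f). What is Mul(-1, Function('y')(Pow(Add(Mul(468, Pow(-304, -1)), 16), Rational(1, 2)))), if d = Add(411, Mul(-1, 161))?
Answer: Mul(Rational(-125, 19), Pow(20881, Rational(1, 2))) ≈ -950.67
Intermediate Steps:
d = 250 (d = Add(411, -161) = 250)
Function('y')(f) = Mul(250, f)
Mul(-1, Function('y')(Pow(Add(Mul(468, Pow(-304, -1)), 16), Rational(1, 2)))) = Mul(-1, Mul(250, Pow(Add(Mul(468, Pow(-304, -1)), 16), Rational(1, 2)))) = Mul(-1, Mul(250, Pow(Add(Mul(468, Rational(-1, 304)), 16), Rational(1, 2)))) = Mul(-1, Mul(250, Pow(Add(Rational(-117, 76), 16), Rational(1, 2)))) = Mul(-1, Mul(250, Pow(Rational(1099, 76), Rational(1, 2)))) = Mul(-1, Mul(250, Mul(Rational(1, 38), Pow(20881, Rational(1, 2))))) = Mul(-1, Mul(Rational(125, 19), Pow(20881, Rational(1, 2)))) = Mul(Rational(-125, 19), Pow(20881, Rational(1, 2)))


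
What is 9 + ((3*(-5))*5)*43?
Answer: -3216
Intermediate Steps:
9 + ((3*(-5))*5)*43 = 9 - 15*5*43 = 9 - 75*43 = 9 - 3225 = -3216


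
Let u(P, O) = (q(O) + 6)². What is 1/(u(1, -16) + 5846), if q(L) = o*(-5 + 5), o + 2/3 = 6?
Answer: 1/5882 ≈ 0.00017001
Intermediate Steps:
o = 16/3 (o = -⅔ + 6 = 16/3 ≈ 5.3333)
q(L) = 0 (q(L) = 16*(-5 + 5)/3 = (16/3)*0 = 0)
u(P, O) = 36 (u(P, O) = (0 + 6)² = 6² = 36)
1/(u(1, -16) + 5846) = 1/(36 + 5846) = 1/5882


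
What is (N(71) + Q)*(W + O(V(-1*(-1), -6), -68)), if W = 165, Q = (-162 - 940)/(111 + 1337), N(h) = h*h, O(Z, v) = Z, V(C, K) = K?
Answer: 580212147/724 ≈ 8.0140e+5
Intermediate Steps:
N(h) = h²
Q = -551/724 (Q = -1102/1448 = -1102*1/1448 = -551/724 ≈ -0.76105)
(N(71) + Q)*(W + O(V(-1*(-1), -6), -68)) = (71² - 551/724)*(165 - 6) = (5041 - 551/724)*159 = (3649133/724)*159 = 580212147/724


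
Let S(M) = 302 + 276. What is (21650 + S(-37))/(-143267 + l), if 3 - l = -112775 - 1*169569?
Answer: 5557/34770 ≈ 0.15982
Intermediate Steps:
S(M) = 578
l = 282347 (l = 3 - (-112775 - 1*169569) = 3 - (-112775 - 169569) = 3 - 1*(-282344) = 3 + 282344 = 282347)
(21650 + S(-37))/(-143267 + l) = (21650 + 578)/(-143267 + 282347) = 22228/139080 = 22228*(1/139080) = 5557/34770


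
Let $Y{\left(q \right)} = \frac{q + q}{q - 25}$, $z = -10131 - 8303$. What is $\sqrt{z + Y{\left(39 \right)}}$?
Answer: $\frac{i \sqrt{902993}}{7} \approx 135.75 i$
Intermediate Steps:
$z = -18434$ ($z = -10131 - 8303 = -18434$)
$Y{\left(q \right)} = \frac{2 q}{-25 + q}$
$\sqrt{z + Y{\left(39 \right)}} = \sqrt{-18434 + 2 \cdot 39 \frac{1}{-25 + 39}} = \sqrt{-18434 + 2 \cdot 39 \cdot \frac{1}{14}} = \sqrt{-18434 + \frac{39}{7}} = \sqrt{- \frac{128999}{7}} = \frac{i \sqrt{902993}}{7}$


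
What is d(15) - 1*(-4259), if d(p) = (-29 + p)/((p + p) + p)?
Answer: 191641/45 ≈ 4258.7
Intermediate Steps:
d(p) = (-29 + p)/(3*p) (d(p) = (-29 + p)/(2*p + p) = (-29 + p)/((3*p)) = (-29 + p)*(1/(3*p)) = (-29 + p)/(3*p))
d(15) - 1*(-4259) = (1/3)*(-29 + 15)/15 - 1*(-4259) = (1/3)*(1/15)*(-14) + 4259 = -14/45 + 4259 = 191641/45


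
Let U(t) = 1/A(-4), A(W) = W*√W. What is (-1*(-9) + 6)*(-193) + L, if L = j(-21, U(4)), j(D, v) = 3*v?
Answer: -2895 + 3*I/8 ≈ -2895.0 + 0.375*I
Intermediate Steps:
A(W) = W^(3/2)
U(t) = I/8 (U(t) = 1/((-4)^(3/2)) = 1/(-8*I) = I/8)
L = 3*I/8 (L = 3*(I/8) = 3*I/8 ≈ 0.375*I)
(-1*(-9) + 6)*(-193) + L = (-1*(-9) + 6)*(-193) + 3*I/8 = (9 + 6)*(-193) + 3*I/8 = 15*(-193) + 3*I/8 = -2895 + 3*I/8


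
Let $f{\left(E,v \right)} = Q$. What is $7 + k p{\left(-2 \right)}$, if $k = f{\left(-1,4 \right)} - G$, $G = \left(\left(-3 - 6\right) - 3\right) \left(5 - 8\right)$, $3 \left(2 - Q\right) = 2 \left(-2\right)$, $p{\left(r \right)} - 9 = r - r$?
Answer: $-287$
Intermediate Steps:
$p{\left(r \right)} = 9$ ($p{\left(r \right)} = 9 + \left(r - r\right) = 9 + 0 = 9$)
$Q = \frac{10}{3}$ ($Q = 2 - \frac{2 \left(-2\right)}{3} = 2 - - \frac{4}{3} = 2 + \frac{4}{3} = \frac{10}{3} \approx 3.3333$)
$f{\left(E,v \right)} = \frac{10}{3}$
$G = 36$ ($G = \left(\left(-3 - 6\right) - 3\right) \left(-3\right) = \left(-9 - 3\right) \left(-3\right) = \left(-12\right) \left(-3\right) = 36$)
$k = - \frac{98}{3}$ ($k = \frac{10}{3} - 36 = - \frac{98}{3} \approx -32.667$)
$7 + k p{\left(-2 \right)} = 7 - 294 = -287$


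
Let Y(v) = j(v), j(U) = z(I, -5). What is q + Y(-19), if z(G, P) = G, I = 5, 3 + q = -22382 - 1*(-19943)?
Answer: -2437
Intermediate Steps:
q = -2442 (q = -3 + (-22382 - 1*(-19943)) = -3 + (-22382 + 19943) = -3 - 2439 = -2442)
j(U) = 5
Y(v) = 5
q + Y(-19) = -2442 + 5 = -2437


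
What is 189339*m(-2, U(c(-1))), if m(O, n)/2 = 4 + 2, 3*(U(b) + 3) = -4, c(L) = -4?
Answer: 2272068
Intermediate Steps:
U(b) = -13/3 (U(b) = -3 + (1/3)*(-4) = -3 - 4/3 = -13/3)
m(O, n) = 12 (m(O, n) = 2*(4 + 2) = 2*6 = 12)
189339*m(-2, U(c(-1))) = 189339*12 = 2272068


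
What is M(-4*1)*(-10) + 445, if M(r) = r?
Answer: 485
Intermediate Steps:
M(-4*1)*(-10) + 445 = -4*1*(-10) + 445 = -4*(-10) + 445 = 40 + 445 = 485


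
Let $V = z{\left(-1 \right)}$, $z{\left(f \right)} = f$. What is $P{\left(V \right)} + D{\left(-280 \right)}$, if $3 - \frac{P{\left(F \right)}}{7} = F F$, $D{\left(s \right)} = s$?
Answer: $-266$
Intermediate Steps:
$V = -1$
$P{\left(F \right)} = 21 - 7 F^{2}$ ($P{\left(F \right)} = 21 - 7 F F = 21 - 7 F^{2}$)
$P{\left(V \right)} + D{\left(-280 \right)} = \left(21 - 7 \left(-1\right)^{2}\right) - 280 = \left(21 - 7\right) - 280 = 14 - 280 = -266$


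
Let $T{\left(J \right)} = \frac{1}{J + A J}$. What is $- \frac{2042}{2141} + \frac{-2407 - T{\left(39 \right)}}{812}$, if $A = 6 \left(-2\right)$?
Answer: $- \frac{1461063749}{372906534} \approx -3.918$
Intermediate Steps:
$A = -12$
$T{\left(J \right)} = - \frac{1}{11 J}$ ($T{\left(J \right)} = \frac{1}{J - 12 J} = \frac{1}{\left(-11\right) J} = - \frac{1}{11 J}$)
$- \frac{2042}{2141} + \frac{-2407 - T{\left(39 \right)}}{812} = - \frac{2042}{2141} + \frac{-2407 - - \frac{1}{11 \cdot 39}}{812} = \left(-2042\right) \frac{1}{2141} + \left(-2407 - \left(- \frac{1}{11}\right) \frac{1}{39}\right) \frac{1}{812} = - \frac{2042}{2141} + \left(-2407 - - \frac{1}{429}\right) \frac{1}{812} = - \frac{2042}{2141} + \left(-2407 + \frac{1}{429}\right) \frac{1}{812} = - \frac{2042}{2141} - \frac{516301}{174174} = - \frac{1461063749}{372906534}$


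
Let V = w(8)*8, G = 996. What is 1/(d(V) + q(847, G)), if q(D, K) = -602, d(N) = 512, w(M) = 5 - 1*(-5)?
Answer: -1/90 ≈ -0.011111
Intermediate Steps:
w(M) = 10 (w(M) = 5 + 5 = 10)
V = 80 (V = 10*8 = 80)
1/(d(V) + q(847, G)) = 1/(512 - 602) = 1/(-90) = -1/90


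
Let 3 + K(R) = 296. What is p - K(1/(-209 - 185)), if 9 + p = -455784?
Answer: -456086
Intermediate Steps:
p = -455793 (p = -9 - 455784 = -455793)
K(R) = 293 (K(R) = -3 + 296 = 293)
p - K(1/(-209 - 185)) = -455793 - 1*293 = -455793 - 293 = -456086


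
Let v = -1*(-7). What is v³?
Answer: 343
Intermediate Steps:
v = 7
v³ = 7³ = 343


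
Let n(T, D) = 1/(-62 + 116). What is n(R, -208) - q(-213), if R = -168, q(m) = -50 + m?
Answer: 14203/54 ≈ 263.02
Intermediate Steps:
n(T, D) = 1/54
n(R, -208) - q(-213) = 1/54 - (-50 - 213) = 1/54 - 1*(-263) = 1/54 + 263 = 14203/54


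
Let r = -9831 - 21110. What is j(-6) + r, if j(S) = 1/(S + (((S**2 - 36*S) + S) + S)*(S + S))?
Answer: -89295727/2886 ≈ -30941.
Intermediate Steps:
r = -30941
j(S) = 1/(S + 2*S*(S**2 - 34*S)) (j(S) = 1/(S + ((S**2 - 35*S) + S)*(2*S)) = 1/(S + (S**2 - 34*S)*(2*S)) = 1/(S + 2*S*(S**2 - 34*S)))
j(-6) + r = 1/((-6)*(1 - 68*(-6) + 2*(-6)**2)) - 30941 = -1/(6*(1 + 408 + 2*36)) - 30941 = -1/(6*(1 + 408 + 72)) - 30941 = -1/6/481 - 30941 = -1/6*1/481 - 30941 = -1/2886 - 30941 = -89295727/2886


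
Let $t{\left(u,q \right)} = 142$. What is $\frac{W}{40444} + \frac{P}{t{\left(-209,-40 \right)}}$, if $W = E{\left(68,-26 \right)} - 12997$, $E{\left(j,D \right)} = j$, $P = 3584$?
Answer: $\frac{71557689}{2871524} \approx 24.92$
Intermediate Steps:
$W = -12929$ ($W = 68 - 12997 = -12929$)
$\frac{W}{40444} + \frac{P}{t{\left(-209,-40 \right)}} = - \frac{12929}{40444} + \frac{3584}{142} = \left(-12929\right) \frac{1}{40444} + 3584 \cdot \frac{1}{142} = - \frac{12929}{40444} + \frac{1792}{71} = \frac{71557689}{2871524}$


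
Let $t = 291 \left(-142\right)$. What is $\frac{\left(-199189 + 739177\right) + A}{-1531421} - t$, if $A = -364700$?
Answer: $\frac{63281203274}{1531421} \approx 41322.0$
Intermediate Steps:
$t = -41322$
$\frac{\left(-199189 + 739177\right) + A}{-1531421} - t = \frac{\left(-199189 + 739177\right) - 364700}{-1531421} - -41322 = \left(539988 - 364700\right) \left(- \frac{1}{1531421}\right) + 41322 = 175288 \left(- \frac{1}{1531421}\right) + 41322 = - \frac{175288}{1531421} + 41322 = \frac{63281203274}{1531421}$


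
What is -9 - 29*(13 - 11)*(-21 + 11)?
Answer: 571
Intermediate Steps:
-9 - 29*(13 - 11)*(-21 + 11) = -9 - 58*(-10) = -9 - 29*(-20) = -9 + 580 = 571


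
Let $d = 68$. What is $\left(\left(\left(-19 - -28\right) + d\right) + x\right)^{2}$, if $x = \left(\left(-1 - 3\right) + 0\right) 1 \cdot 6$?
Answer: $2809$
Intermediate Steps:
$x = -24$ ($x = \left(-4 + 0\right) 1 \cdot 6 = \left(-4\right) 1 \cdot 6 = \left(-4\right) 6 = -24$)
$\left(\left(\left(-19 - -28\right) + d\right) + x\right)^{2} = \left(\left(\left(-19 - -28\right) + 68\right) - 24\right)^{2} = \left(\left(\left(-19 + 28\right) + 68\right) - 24\right)^{2} = \left(\left(9 + 68\right) - 24\right)^{2} = \left(77 - 24\right)^{2} = 53^{2} = 2809$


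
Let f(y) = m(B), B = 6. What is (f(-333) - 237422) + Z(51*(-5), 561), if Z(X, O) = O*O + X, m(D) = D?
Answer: 77050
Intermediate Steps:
f(y) = 6
Z(X, O) = X + O² (Z(X, O) = O² + X = X + O²)
(f(-333) - 237422) + Z(51*(-5), 561) = (6 - 237422) + (51*(-5) + 561²) = -237416 + (-255 + 314721) = -237416 + 314466 = 77050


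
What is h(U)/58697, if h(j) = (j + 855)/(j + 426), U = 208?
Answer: 1063/37213898 ≈ 2.8565e-5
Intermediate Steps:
h(j) = (855 + j)/(426 + j)
h(U)/58697 = ((855 + 208)/(426 + 208))/58697 = (1063/634)*(1/58697) = 1063/37213898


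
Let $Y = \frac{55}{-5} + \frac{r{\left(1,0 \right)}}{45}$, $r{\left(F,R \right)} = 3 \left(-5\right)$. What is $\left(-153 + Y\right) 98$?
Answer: $- \frac{48314}{3} \approx -16105.0$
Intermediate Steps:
$r{\left(F,R \right)} = -15$
$Y = - \frac{34}{3}$ ($Y = \frac{55}{-5} - \frac{15}{45} = 55 \left(- \frac{1}{5}\right) - \frac{1}{3} = -11 - \frac{1}{3} = - \frac{34}{3} \approx -11.333$)
$\left(-153 + Y\right) 98 = \left(-153 - \frac{34}{3}\right) 98 = \left(- \frac{493}{3}\right) 98 = - \frac{48314}{3}$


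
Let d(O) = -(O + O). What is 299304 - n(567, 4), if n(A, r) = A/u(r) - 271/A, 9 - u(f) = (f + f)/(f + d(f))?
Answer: 1866440540/6237 ≈ 2.9925e+5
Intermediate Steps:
d(O) = -2*O
u(f) = 11 (u(f) = 9 - (f + f)/(f - 2*f) = 9 - 2*f/((-f)) = 9 - 2*f*(-1/f) = 9 - 1*(-2) = 9 + 2 = 11)
n(A, r) = -271/A + A/11 (n(A, r) = A/11 - 271/A = -271/A + A/11)
299304 - n(567, 4) = 299304 - (-271/567 + (1/11)*567) = 299304 - (-271*1/567 + 567/11) = 299304 - (-271/567 + 567/11) = 299304 - 1*318508/6237 = 299304 - 318508/6237 = 1866440540/6237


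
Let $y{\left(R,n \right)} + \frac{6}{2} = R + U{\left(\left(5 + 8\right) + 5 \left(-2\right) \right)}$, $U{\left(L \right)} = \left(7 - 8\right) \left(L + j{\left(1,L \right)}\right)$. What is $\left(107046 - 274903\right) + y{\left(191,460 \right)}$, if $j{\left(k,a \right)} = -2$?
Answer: $-167670$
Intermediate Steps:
$U{\left(L \right)} = 2 - L$ ($U{\left(L \right)} = \left(7 - 8\right) \left(L - 2\right) = - (-2 + L) = 2 - L$)
$y{\left(R,n \right)} = -4 + R$ ($y{\left(R,n \right)} = -3 + \left(R + \left(2 - \left(\left(5 + 8\right) + 5 \left(-2\right)\right)\right)\right) = -3 + \left(R + \left(2 - \left(13 - 10\right)\right)\right) = -3 + \left(R + \left(2 - 3\right)\right) = -3 + \left(R - 1\right) = -3 + \left(-1 + R\right) = -4 + R$)
$\left(107046 - 274903\right) + y{\left(191,460 \right)} = \left(107046 - 274903\right) + \left(-4 + 191\right) = -167857 + 187 = -167670$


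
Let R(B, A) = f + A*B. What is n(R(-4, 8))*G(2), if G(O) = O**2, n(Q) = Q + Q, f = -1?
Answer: -264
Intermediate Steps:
R(B, A) = -1 + A*B
n(Q) = 2*Q
n(R(-4, 8))*G(2) = (2*(-1 + 8*(-4)))*2**2 = (2*(-1 - 32))*4 = (2*(-33))*4 = -66*4 = -264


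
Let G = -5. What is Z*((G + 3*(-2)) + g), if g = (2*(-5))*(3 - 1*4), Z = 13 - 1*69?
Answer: 56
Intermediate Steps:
Z = -56 (Z = 13 - 69 = -56)
g = 10 (g = -10*(3 - 4) = -10*(-1) = 10)
Z*((G + 3*(-2)) + g) = -56*((-5 + 3*(-2)) + 10) = -56*((-5 - 6) + 10) = -56*(-11 + 10) = -56*(-1) = 56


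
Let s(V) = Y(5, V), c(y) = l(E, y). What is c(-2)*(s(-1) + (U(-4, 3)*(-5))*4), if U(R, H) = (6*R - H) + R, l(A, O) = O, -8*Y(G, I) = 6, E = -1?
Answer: -2477/2 ≈ -1238.5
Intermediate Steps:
Y(G, I) = -¾ (Y(G, I) = -⅛*6 = -¾)
U(R, H) = -H + 7*R (U(R, H) = (-H + 6*R) + R = -H + 7*R)
c(y) = y
s(V) = -¾
c(-2)*(s(-1) + (U(-4, 3)*(-5))*4) = -2*(-¾ + ((-1*3 + 7*(-4))*(-5))*4) = -2*(-¾ + ((-3 - 28)*(-5))*4) = -2*(-¾ - 31*(-5)*4) = -2*(-¾ + 155*4) = -2*(-¾ + 620) = -2*2477/4 = -2477/2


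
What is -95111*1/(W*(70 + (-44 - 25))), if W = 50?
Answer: -95111/50 ≈ -1902.2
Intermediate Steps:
-95111*1/(W*(70 + (-44 - 25))) = -95111*1/(50*(70 + (-44 - 25))) = -95111*1/(50*(70 - 69)) = -95111/(50*1) = -95111/50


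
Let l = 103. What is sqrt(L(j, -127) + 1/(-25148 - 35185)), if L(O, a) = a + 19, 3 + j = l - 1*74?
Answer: I*sqrt(2326199505)/4641 ≈ 10.392*I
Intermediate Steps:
j = 26 (j = -3 + (103 - 1*74) = -3 + (103 - 74) = -3 + 29 = 26)
L(O, a) = 19 + a
sqrt(L(j, -127) + 1/(-25148 - 35185)) = sqrt((19 - 127) + 1/(-25148 - 35185)) = sqrt(-108 + 1/(-60333)) = sqrt(-108 - 1/60333) = sqrt(-6515965/60333) = I*sqrt(2326199505)/4641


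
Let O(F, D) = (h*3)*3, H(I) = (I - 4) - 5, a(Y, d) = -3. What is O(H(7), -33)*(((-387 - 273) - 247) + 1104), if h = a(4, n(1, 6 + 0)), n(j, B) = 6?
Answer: -5319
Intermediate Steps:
H(I) = -9 + I (H(I) = (-4 + I) - 5 = -9 + I)
h = -3
O(F, D) = -27 (O(F, D) = -3*3*3 = -9*3 = -27)
O(H(7), -33)*(((-387 - 273) - 247) + 1104) = -27*(((-387 - 273) - 247) + 1104) = -27*((-660 - 247) + 1104) = -27*(-907 + 1104) = -27*197 = -5319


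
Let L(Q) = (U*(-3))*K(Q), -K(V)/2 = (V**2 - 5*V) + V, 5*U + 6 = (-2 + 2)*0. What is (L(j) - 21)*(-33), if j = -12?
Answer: 231561/5 ≈ 46312.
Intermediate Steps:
U = -6/5 (U = -6/5 + ((-2 + 2)*0)/5 = -6/5 + (0*0)/5 = -6/5 + (1/5)*0 = -6/5 + 0 = -6/5 ≈ -1.2000)
K(V) = -2*V**2 + 8*V (K(V) = -2*((V**2 - 5*V) + V) = -2*(V**2 - 4*V) = -2*V**2 + 8*V)
L(Q) = 36*Q*(4 - Q)/5 (L(Q) = (-6/5*(-3))*(2*Q*(4 - Q)) = 18*(2*Q*(4 - Q))/5 = 36*Q*(4 - Q)/5)
(L(j) - 21)*(-33) = ((36/5)*(-12)*(4 - 1*(-12)) - 21)*(-33) = ((36/5)*(-12)*(4 + 12) - 21)*(-33) = ((36/5)*(-12)*16 - 21)*(-33) = (-6912/5 - 21)*(-33) = -7017/5*(-33) = 231561/5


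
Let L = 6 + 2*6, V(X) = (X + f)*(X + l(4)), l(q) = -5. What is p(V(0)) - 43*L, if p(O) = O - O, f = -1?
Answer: -774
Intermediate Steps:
V(X) = (-1 + X)*(-5 + X) (V(X) = (X - 1)*(X - 5) = (-1 + X)*(-5 + X))
p(O) = 0
L = 18 (L = 6 + 12 = 18)
p(V(0)) - 43*L = 0 - 43*18 = 0 - 774 = -774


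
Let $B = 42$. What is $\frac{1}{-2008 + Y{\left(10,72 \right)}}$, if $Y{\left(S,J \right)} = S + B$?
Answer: $- \frac{1}{1956} \approx -0.00051125$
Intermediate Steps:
$Y{\left(S,J \right)} = 42 + S$ ($Y{\left(S,J \right)} = S + 42 = 42 + S$)
$\frac{1}{-2008 + Y{\left(10,72 \right)}} = \frac{1}{-2008 + \left(42 + 10\right)} = \frac{1}{-2008 + 52} = \frac{1}{-1956} = - \frac{1}{1956}$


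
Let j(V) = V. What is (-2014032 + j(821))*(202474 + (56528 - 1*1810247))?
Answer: 3122983497695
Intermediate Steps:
(-2014032 + j(821))*(202474 + (56528 - 1*1810247)) = (-2014032 + 821)*(202474 + (56528 - 1*1810247)) = -2013211*(202474 + (56528 - 1810247)) = -2013211*(202474 - 1753719) = -2013211*(-1551245) = 3122983497695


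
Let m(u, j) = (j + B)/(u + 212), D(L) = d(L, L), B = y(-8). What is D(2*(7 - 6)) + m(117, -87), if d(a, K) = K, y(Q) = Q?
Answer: 563/329 ≈ 1.7112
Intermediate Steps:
B = -8
D(L) = L
m(u, j) = (-8 + j)/(212 + u) (m(u, j) = (j - 8)/(u + 212) = (-8 + j)/(212 + u))
D(2*(7 - 6)) + m(117, -87) = 2*(7 - 6) + (-8 - 87)/(212 + 117) = 2*1 - 95/329 = 2 + (1/329)*(-95) = 2 - 95/329 = 563/329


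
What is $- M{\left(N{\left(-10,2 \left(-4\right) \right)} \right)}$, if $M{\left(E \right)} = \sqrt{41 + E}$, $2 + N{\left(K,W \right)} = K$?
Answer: $- \sqrt{29} \approx -5.3852$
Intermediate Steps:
$N{\left(K,W \right)} = -2 + K$
$- M{\left(N{\left(-10,2 \left(-4\right) \right)} \right)} = - \sqrt{41 - 12} = - \sqrt{29}$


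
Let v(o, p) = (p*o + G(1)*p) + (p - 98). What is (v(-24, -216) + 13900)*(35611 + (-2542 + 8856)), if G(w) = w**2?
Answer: 777876450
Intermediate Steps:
v(o, p) = -98 + 2*p + o*p (v(o, p) = (p*o + 1**2*p) + (p - 98) = (o*p + 1*p) + (-98 + p) = (o*p + p) + (-98 + p) = (p + o*p) + (-98 + p) = -98 + 2*p + o*p)
(v(-24, -216) + 13900)*(35611 + (-2542 + 8856)) = ((-98 + 2*(-216) - 24*(-216)) + 13900)*(35611 + (-2542 + 8856)) = ((-98 - 432 + 5184) + 13900)*(35611 + 6314) = (4654 + 13900)*41925 = 18554*41925 = 777876450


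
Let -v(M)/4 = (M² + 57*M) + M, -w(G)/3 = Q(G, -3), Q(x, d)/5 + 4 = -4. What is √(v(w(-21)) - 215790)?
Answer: 3*I*√33470 ≈ 548.84*I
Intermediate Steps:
Q(x, d) = -40 (Q(x, d) = -20 + 5*(-4) = -20 - 20 = -40)
w(G) = 120 (w(G) = -3*(-40) = 120)
v(M) = -232*M - 4*M² (v(M) = -4*((M² + 57*M) + M) = -4*(M² + 58*M) = -232*M - 4*M²)
√(v(w(-21)) - 215790) = √(-4*120*(58 + 120) - 215790) = √(-4*120*178 - 215790) = √(-85440 - 215790) = √(-301230) = 3*I*√33470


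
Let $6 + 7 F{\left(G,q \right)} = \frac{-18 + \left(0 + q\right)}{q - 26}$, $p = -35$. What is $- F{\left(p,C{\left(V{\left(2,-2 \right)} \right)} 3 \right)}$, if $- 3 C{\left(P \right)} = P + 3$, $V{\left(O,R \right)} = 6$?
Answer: $\frac{183}{245} \approx 0.74694$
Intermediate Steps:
$C{\left(P \right)} = -1 - \frac{P}{3}$ ($C{\left(P \right)} = - \frac{P + 3}{3} = - \frac{3 + P}{3} = -1 - \frac{P}{3}$)
$F{\left(G,q \right)} = - \frac{6}{7} + \frac{-18 + q}{7 \left(-26 + q\right)}$ ($F{\left(G,q \right)} = - \frac{6}{7} + \frac{\left(-18 + \left(0 + q\right)\right) \frac{1}{q - 26}}{7} = - \frac{6}{7} + \frac{\left(-18 + q\right) \frac{1}{-26 + q}}{7} = - \frac{6}{7} + \frac{\frac{1}{-26 + q} \left(-18 + q\right)}{7} = - \frac{6}{7} + \frac{-18 + q}{7 \left(-26 + q\right)}$)
$- F{\left(p,C{\left(V{\left(2,-2 \right)} \right)} 3 \right)} = - \frac{138 - 5 \left(-1 - 2\right) 3}{7 \left(-26 + \left(-1 - 2\right) 3\right)} = - \frac{138 - 5 \left(\left(-3\right) 3\right)}{7 \left(-26 - 9\right)} = - \frac{138 - -45}{7 \left(-26 - 9\right)} = - \frac{138 + 45}{7 \left(-35\right)} = - \frac{\left(-1\right) 183}{7 \cdot 35} = \left(-1\right) \left(- \frac{183}{245}\right) = \frac{183}{245}$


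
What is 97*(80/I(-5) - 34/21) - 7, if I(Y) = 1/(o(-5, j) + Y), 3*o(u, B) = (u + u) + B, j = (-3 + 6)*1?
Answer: -399495/7 ≈ -57071.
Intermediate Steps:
j = 3 (j = 3*1 = 3)
o(u, B) = B/3 + 2*u/3 (o(u, B) = ((u + u) + B)/3 = (2*u + B)/3 = (B + 2*u)/3 = B/3 + 2*u/3)
I(Y) = 1/(-7/3 + Y) (I(Y) = 1/(((1/3)*3 + (2/3)*(-5)) + Y) = 1/((1 - 10/3) + Y) = 1/(-7/3 + Y))
97*(80/I(-5) - 34/21) - 7 = 97*(80/((3/(-7 + 3*(-5)))) - 34/21) - 7 = 97*(80/((3/(-7 - 15))) - 34*1/21) - 7 = 97*(80/((3/(-22))) - 34/21) - 7 = 97*(80/((3*(-1/22))) - 34/21) - 7 = 97*(80/(-3/22) - 34/21) - 7 = 97*(80*(-22/3) - 34/21) - 7 = 97*(-1760/3 - 34/21) - 7 = 97*(-4118/7) - 7 = -399446/7 - 7 = -399495/7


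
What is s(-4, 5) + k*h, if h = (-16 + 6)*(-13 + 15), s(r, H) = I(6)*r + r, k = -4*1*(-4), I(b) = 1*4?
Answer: -340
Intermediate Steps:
I(b) = 4
k = 16 (k = -4*(-4) = 16)
s(r, H) = 5*r (s(r, H) = 4*r + r = 5*r)
h = -20 (h = -10*2 = -20)
s(-4, 5) + k*h = 5*(-4) + 16*(-20) = -20 - 320 = -340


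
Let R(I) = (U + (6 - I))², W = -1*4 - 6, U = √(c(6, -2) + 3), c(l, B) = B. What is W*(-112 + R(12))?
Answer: 870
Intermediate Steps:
U = 1 (U = √(-2 + 3) = √1 = 1)
W = -10 (W = -4 - 6 = -10)
R(I) = (7 - I)² (R(I) = (1 + (6 - I))² = (7 - I)²)
W*(-112 + R(12)) = -10*(-112 + (7 - 1*12)²) = -10*(-112 + (7 - 12)²) = -10*(-112 + (-5)²) = -10*(-112 + 25) = -10*(-87) = 870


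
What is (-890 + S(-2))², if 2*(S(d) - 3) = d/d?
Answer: 3143529/4 ≈ 7.8588e+5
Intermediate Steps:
S(d) = 7/2 (S(d) = 3 + (d/d)/2 = 3 + (½)*1 = 3 + ½ = 7/2)
(-890 + S(-2))² = (-890 + 7/2)² = (-1773/2)² = 3143529/4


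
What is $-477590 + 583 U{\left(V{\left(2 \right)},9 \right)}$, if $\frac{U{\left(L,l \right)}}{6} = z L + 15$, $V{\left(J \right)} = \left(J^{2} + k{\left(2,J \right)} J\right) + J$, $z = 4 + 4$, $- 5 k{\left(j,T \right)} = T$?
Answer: $- \frac{1398016}{5} \approx -2.796 \cdot 10^{5}$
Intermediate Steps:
$k{\left(j,T \right)} = - \frac{T}{5}$
$z = 8$
$V{\left(J \right)} = J + \frac{4 J^{2}}{5}$ ($V{\left(J \right)} = \left(J^{2} + - \frac{J}{5} J\right) + J = \left(J^{2} - \frac{J^{2}}{5}\right) + J = \frac{4 J^{2}}{5} + J = J + \frac{4 J^{2}}{5}$)
$U{\left(L,l \right)} = 90 + 48 L$ ($U{\left(L,l \right)} = 6 \left(8 L + 15\right) = 6 \left(15 + 8 L\right) = 90 + 48 L$)
$-477590 + 583 U{\left(V{\left(2 \right)},9 \right)} = -477590 + 583 \left(90 + 48 \cdot \frac{1}{5} \cdot 2 \left(5 + 4 \cdot 2\right)\right) = -477590 + 583 \left(90 + 48 \cdot \frac{1}{5} \cdot 2 \left(5 + 8\right)\right) = -477590 + 583 \left(90 + 48 \cdot \frac{1}{5} \cdot 2 \cdot 13\right) = -477590 + 583 \left(90 + 48 \cdot \frac{26}{5}\right) = -477590 + 583 \left(90 + \frac{1248}{5}\right) = -477590 + 583 \cdot \frac{1698}{5} = -477590 + \frac{989934}{5} = - \frac{1398016}{5}$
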